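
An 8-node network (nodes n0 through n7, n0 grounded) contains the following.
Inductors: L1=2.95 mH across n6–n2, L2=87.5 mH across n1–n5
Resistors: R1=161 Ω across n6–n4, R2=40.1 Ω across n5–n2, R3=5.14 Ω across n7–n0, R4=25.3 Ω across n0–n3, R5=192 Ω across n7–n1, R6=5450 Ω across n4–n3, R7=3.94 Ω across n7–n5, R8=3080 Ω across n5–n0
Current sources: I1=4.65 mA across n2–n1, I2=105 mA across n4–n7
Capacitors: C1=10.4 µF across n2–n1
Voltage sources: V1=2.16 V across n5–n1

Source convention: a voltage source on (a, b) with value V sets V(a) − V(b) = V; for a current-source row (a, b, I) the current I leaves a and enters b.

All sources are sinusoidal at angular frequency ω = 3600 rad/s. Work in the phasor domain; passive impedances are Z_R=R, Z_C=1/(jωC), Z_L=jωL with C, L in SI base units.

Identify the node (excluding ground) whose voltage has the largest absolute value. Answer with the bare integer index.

4

MNA unknowns: 7 node voltages V₁..V_7 plus 1 source current (V1)
L1: Y=0.000-0.09416j on G[6,2]
R1: Y=0.006211+0.000j on G[6,4]
I1: z[2]−=0.00465, z[1]+=0.00465
R2: Y=0.02494+0.000j on G[5,2]
R3: Y=0.1946+0.000j on G[7,0]
R4: Y=0.03953+0.000j on G[0,3]
L2: Y=0.000-0.003175j on G[1,5]
R5: Y=0.005208+0.000j on G[7,1]
R6: Y=0.0001835+0.000j on G[4,3]
R7: Y=0.2538+0.000j on G[7,5]
I2: z[4]−=0.105, z[7]+=0.105
R8: Y=0.0003247+0.000j on G[5,0]
C1: Y=0.000+0.03744j on G[2,1]
V1: row V5−V1=2.16, i_V1 at 5,1
solve → V1=-2.489+0.0001761j, V2=-3.132+0.9667j, V3=-0.08994-0.0004965j, V4=-19.47-0.1075j, V5=-0.3290+0.0001761j, V6=-3.132-0.1106j, V7=0.01882+0.0001006j
aux → i_V1=0.01848+0.03094j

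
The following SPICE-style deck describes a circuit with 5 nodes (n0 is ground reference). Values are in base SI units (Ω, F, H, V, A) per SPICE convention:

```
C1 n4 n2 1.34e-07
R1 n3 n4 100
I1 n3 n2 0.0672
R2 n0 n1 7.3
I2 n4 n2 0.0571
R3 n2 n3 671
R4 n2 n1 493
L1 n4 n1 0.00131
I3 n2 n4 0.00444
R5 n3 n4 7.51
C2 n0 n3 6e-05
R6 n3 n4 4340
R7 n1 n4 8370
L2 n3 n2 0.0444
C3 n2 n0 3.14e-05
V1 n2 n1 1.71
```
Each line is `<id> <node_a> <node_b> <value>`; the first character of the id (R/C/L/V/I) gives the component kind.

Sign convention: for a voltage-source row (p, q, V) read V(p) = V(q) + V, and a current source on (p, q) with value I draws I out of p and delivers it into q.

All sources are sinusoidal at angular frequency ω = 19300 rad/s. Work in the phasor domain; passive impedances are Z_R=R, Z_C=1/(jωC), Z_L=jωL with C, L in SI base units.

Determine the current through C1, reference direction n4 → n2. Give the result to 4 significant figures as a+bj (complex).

Apply KCL at each of the 4 non-ground nodes and solve the resulting linear system.
Node n1: branches {R2, R4, L1, R7, V1} → V_1 = -1.634-0.6339j
Node n2: branches {C1, I1, I2, R3, R4, I3, L2, C3, V1} → V_2 = 0.07555-0.6339j
Node n3: branches {R1, I1, R3, R5, C2, R6, L2} → V_3 = 0.03545+0.1384j
Node n4: branches {C1, R1, I2, L1, I3, R5, R6, R7} → V_4 = -0.6077+0.4330j
Source currents: i(V1)=-0.2697-0.04636j

-0.002759-0.001767j A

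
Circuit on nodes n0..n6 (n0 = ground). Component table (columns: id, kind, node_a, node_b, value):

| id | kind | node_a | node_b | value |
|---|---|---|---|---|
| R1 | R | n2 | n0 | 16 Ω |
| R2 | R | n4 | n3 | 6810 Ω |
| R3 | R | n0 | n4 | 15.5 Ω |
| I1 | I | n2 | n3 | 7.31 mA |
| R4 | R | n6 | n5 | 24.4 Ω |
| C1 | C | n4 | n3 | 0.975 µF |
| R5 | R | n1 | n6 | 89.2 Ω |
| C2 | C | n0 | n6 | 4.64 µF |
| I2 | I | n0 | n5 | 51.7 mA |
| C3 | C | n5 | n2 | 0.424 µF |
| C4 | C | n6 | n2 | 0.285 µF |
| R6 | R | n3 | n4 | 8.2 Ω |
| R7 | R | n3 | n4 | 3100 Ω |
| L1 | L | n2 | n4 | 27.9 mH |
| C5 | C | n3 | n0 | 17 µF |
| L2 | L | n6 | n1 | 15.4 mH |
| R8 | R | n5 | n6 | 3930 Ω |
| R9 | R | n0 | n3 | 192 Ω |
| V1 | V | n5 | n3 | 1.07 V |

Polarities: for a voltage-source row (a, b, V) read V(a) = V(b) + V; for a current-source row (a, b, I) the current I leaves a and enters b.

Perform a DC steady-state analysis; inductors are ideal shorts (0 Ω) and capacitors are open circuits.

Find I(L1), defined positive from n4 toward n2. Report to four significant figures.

0.03065 A

Element admittances at DC:
  Y(R1) = 0.06250 S between n2,n0
  Y(R2) = 0.0001468 S between n4,n3
  Y(R3) = 0.06452 S between n0,n4
  I1: injects 0.00731 A into n3 (from n2)
  Y(R4) = 0.04098 S between n6,n5
  Y(C1) = 0.000 S between n4,n3
  Y(R5) = 0.01121 S between n1,n6
  Y(C2) = 0.000 S between n0,n6
  I2: injects 0.0517 A into n5 (from n0)
  Y(C3) = 0.000 S between n5,n2
  Y(C4) = 0.000 S between n6,n2
  Y(R6) = 0.1220 S between n3,n4
  Y(R7) = 0.0003226 S between n3,n4
  L1: short n2↔n4 (DC inductor)
  Y(C5) = 0.000 S between n3,n0
  L2: short n6↔n1 (DC inductor)
  Y(R8) = 0.0002545 S between n5,n6
  Y(R9) = 0.005208 S between n0,n3
  V1: constraint V(n5)−V(n3) = 1.07
Assemble and solve the 9×9 MNA system:
  V(n1)=1.891  V(n2)=0.3734  V(n3)=0.8205  V(n4)=0.3734  V(n5)=1.891  V(n6)=1.891
  i(L1)=-0.03065  i(L2)=0.000  i(V1)=0.05170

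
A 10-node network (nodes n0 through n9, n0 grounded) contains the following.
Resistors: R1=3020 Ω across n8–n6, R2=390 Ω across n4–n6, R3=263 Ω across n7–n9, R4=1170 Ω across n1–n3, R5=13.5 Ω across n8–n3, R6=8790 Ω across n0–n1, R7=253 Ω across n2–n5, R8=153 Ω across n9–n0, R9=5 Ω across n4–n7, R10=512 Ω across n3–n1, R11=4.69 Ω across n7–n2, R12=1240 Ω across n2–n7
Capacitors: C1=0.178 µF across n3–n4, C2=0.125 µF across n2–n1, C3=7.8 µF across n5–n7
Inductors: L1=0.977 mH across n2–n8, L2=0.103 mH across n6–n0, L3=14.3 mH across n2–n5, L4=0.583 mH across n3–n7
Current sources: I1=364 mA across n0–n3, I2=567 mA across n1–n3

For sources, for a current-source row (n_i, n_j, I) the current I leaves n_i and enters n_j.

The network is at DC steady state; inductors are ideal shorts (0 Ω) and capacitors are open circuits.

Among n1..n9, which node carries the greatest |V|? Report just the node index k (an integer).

1

Element admittances at DC:
  Y(R1) = 0.0003311 S between n8,n6
  Y(R2) = 0.002564 S between n4,n6
  Y(R3) = 0.003802 S between n7,n9
  Y(R4) = 0.0008547 S between n1,n3
  Y(C1) = 0.000 S between n3,n4
  L1: short n2↔n8 (DC inductor)
  L2: short n6↔n0 (DC inductor)
  Y(R5) = 0.07407 S between n8,n3
  L3: short n2↔n5 (DC inductor)
  Y(R6) = 0.0001138 S between n0,n1
  Y(R7) = 0.003953 S between n2,n5
  Y(R8) = 0.006536 S between n9,n0
  Y(R9) = 0.2000 S between n4,n7
  L4: short n3↔n7 (DC inductor)
  I1: injects 0.364 A into n3 (from n0)
  Y(R10) = 0.001953 S between n3,n1
  Y(R11) = 0.2132 S between n7,n2
  Y(C2) = 0.000 S between n2,n1
  Y(R12) = 0.0008065 S between n2,n7
  Y(C3) = 0.000 S between n5,n7
  I2: injects 0.567 A into n3 (from n1)
Assemble and solve the 13×13 MNA system:
  V(n1)=-125.0  V(n2)=71.74  V(n3)=71.82  V(n4)=70.91  V(n5)=71.74  V(n6)=0.000  V(n7)=71.82  V(n8)=71.74  V(n9)=26.41
  i(L1)=0.01765  i(L2)=0.2056  i(L3)=0.000  i(L4)=0.3721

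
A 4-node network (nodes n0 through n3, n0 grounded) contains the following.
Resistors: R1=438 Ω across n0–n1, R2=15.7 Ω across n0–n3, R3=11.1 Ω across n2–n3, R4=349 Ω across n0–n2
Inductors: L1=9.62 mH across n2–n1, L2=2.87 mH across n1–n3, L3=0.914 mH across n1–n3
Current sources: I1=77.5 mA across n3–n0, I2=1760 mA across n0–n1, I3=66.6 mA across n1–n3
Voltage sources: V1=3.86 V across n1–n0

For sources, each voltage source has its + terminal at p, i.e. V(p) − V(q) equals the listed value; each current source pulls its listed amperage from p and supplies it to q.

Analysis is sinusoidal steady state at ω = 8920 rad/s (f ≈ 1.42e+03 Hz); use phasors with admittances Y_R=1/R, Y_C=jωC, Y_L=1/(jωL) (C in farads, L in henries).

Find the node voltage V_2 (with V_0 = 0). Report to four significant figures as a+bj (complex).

MNA unknowns: 3 node voltages V₁..V_3 plus 1 source current (V1)
R1: Y=0.002283+0.000j on G[0,1]
L1: Y=0.000-0.01165j on G[2,1]
L2: Y=0.000-0.03906j on G[1,3]
I1: z[3]−=0.0775, z[0]+=0.0775
L3: Y=0.000-0.1227j on G[1,3]
R2: Y=0.06369+0.000j on G[0,3]
R3: Y=0.09009+0.000j on G[2,3]
R4: Y=0.002865+0.000j on G[0,2]
I2: z[0]−=1.76, z[1]+=1.76
I3: z[1]−=0.0666, z[3]+=0.0666
V1: row V1−V0=3.86, i_V1 at 1,0
solve → V1=3.860+0.000j, V2=3.407-1.360j, V3=3.339-1.345j
aux → i_V1=1.451+0.08955j

3.407-1.360j V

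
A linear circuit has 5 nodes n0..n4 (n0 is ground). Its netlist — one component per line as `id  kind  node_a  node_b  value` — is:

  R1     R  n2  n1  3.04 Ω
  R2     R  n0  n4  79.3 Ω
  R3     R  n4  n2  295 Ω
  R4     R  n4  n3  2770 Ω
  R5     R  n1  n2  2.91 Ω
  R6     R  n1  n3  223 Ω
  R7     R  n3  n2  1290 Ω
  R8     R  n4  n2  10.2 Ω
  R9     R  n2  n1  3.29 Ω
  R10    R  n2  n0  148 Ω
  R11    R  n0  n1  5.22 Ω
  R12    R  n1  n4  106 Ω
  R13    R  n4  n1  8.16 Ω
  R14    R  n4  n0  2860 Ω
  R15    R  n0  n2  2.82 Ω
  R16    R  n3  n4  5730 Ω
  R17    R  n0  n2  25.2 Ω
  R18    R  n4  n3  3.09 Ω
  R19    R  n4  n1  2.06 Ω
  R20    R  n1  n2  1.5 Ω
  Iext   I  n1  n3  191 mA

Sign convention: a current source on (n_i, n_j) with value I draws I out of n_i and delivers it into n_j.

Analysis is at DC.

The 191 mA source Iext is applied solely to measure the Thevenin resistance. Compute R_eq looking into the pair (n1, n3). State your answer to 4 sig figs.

Apply KCL at each of the 4 non-ground nodes and solve the resulting linear system.
Node n1: branches {R1, R5, R6, R9, R11, R12, R13, R19, R20, Iext} → V_1 = -0.01571
Node n2: branches {R1, R3, R5, R7, R8, R9, R10, R15, R17, R20} → V_2 = -0.0003078
Node n3: branches {R4, R6, R7, R16, R18, Iext} → V_3 = 0.8175
Node n4: branches {R2, R3, R4, R8, R12, R13, R14, R16, R18, R19} → V_4 = 0.2417

R_eq = 4.362 Ω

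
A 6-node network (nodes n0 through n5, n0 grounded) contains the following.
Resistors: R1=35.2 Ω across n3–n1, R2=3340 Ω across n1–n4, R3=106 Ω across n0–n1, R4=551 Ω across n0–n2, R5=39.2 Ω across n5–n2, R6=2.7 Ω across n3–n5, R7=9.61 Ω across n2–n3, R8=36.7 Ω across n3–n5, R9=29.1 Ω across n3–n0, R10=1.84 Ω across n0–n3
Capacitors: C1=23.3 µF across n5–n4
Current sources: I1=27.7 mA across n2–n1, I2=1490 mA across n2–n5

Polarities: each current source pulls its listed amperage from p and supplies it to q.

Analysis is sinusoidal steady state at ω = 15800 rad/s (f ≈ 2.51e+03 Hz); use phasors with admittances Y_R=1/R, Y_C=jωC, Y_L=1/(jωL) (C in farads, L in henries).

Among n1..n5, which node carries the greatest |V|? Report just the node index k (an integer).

2

Apply KCL at each of the 5 non-ground nodes and solve the resulting linear system.
Node n1: branches {R1, R2, R3, I1} → V_1 = 0.7652+1.332e-05j
Node n2: branches {R4, R5, R7, I1, I2} → V_2 = -10.98-4.500e-07j
Node n3: branches {R1, R6, R7, R8, R9, R10} → V_3 = 0.02198-2.161e-07j
Node n4: branches {R2, C1} → V_4 = 2.879+0.001718j
Node n5: branches {R5, R6, C1, R8, I2} → V_5 = 2.879-1.436e-06j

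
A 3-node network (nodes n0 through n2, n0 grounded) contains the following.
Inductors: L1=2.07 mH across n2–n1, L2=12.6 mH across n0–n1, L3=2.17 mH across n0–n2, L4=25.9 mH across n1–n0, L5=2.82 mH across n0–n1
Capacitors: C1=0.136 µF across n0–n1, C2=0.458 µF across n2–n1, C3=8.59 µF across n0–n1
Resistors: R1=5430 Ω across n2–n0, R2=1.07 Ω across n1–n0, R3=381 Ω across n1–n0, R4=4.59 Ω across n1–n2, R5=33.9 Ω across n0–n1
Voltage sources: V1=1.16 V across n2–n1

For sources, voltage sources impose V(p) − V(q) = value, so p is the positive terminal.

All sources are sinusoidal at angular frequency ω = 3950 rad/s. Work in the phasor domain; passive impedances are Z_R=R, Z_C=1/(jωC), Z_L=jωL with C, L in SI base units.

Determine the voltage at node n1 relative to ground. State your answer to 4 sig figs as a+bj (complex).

Apply KCL at each of the 2 non-ground nodes and solve the resulting linear system.
Node n1: branches {L1, C1, L2, L4, C2, C3, R2, R3, L5, R4, R5, V1} → V_1 = -0.02821+0.1341j
Node n2: branches {L1, L3, R1, C2, R4, V1} → V_2 = 1.132+0.1341j
Source currents: i(V1)=-0.2686+0.2718j

-0.02821+0.1341j V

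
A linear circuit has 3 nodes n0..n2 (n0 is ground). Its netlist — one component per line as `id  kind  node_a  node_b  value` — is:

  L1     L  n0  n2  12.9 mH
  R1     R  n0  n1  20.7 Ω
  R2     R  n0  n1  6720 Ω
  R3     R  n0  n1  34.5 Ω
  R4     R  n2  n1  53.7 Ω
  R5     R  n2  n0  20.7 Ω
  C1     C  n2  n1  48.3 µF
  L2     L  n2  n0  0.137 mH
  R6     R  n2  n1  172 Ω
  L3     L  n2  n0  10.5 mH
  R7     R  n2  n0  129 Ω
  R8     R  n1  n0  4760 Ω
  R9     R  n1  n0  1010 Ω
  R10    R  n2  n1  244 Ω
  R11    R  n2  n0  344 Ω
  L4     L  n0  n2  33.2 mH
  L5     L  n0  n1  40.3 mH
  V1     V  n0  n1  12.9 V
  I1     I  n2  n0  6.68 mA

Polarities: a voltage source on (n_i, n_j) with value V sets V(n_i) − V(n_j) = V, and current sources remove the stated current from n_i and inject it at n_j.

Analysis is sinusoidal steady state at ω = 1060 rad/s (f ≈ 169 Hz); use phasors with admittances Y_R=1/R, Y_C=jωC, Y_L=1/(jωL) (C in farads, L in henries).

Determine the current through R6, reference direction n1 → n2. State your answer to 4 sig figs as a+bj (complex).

MNA unknowns: 2 node voltages V₁..V_2 plus 1 source current (V1)
L1: Y=0.000-0.07313j on G[0,2]
R1: Y=0.04831+0.000j on G[0,1]
R2: Y=0.0001488+0.000j on G[0,1]
R3: Y=0.02899+0.000j on G[0,1]
R4: Y=0.01862+0.000j on G[2,1]
R5: Y=0.04831+0.000j on G[2,0]
C1: Y=0.000+0.05120j on G[2,1]
L2: Y=0.000-6.886j on G[2,0]
R6: Y=0.005814+0.000j on G[2,1]
L3: Y=0.000-0.08985j on G[2,0]
R7: Y=0.007752+0.000j on G[2,0]
R8: Y=0.0002101+0.000j on G[1,0]
R9: Y=0.0009901+0.000j on G[1,0]
R10: Y=0.004098+0.000j on G[2,1]
R11: Y=0.002907+0.000j on G[2,0]
L4: Y=0.000-0.02842j on G[0,2]
L5: Y=0.000-0.02341j on G[0,1]
V1: row V0−V1=12.9, i_V1 at 0,1
I1: z[2]−=0.00668, z[0]+=0.00668
solve → V1=-12.90+0.000j, V2=0.09332-0.05450j
aux → i_V1=-1.388-0.3617j

-0.07554+0.0003169j A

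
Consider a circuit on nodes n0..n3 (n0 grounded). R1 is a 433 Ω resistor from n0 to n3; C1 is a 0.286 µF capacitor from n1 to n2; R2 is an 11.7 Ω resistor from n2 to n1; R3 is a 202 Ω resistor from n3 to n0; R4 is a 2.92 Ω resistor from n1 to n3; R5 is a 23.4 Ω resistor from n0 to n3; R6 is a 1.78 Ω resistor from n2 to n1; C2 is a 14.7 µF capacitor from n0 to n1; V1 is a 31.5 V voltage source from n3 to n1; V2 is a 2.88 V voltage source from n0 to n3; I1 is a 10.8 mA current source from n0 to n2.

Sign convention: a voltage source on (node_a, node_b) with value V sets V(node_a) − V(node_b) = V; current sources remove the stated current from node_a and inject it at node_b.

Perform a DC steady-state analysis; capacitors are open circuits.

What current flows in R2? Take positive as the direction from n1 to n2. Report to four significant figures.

-0.001426 A

Element admittances at DC:
  Y(R1) = 0.002309 S between n0,n3
  Y(C1) = 0.000 S between n1,n2
  Y(R2) = 0.08547 S between n2,n1
  Y(R3) = 0.004950 S between n3,n0
  Y(R4) = 0.3425 S between n1,n3
  Y(R5) = 0.04274 S between n0,n3
  Y(R6) = 0.5618 S between n2,n1
  Y(C2) = 0.000 S between n0,n1
  V1: constraint V(n3)−V(n1) = 31.5
  V2: constraint V(n0)−V(n3) = 2.88
  I1: injects 0.0108 A into n2 (from n0)
Assemble and solve the 5×5 MNA system:
  V(n1)=-34.38  V(n2)=-34.36  V(n3)=-2.880
  i(V1)=-10.80  i(V2)=-0.1548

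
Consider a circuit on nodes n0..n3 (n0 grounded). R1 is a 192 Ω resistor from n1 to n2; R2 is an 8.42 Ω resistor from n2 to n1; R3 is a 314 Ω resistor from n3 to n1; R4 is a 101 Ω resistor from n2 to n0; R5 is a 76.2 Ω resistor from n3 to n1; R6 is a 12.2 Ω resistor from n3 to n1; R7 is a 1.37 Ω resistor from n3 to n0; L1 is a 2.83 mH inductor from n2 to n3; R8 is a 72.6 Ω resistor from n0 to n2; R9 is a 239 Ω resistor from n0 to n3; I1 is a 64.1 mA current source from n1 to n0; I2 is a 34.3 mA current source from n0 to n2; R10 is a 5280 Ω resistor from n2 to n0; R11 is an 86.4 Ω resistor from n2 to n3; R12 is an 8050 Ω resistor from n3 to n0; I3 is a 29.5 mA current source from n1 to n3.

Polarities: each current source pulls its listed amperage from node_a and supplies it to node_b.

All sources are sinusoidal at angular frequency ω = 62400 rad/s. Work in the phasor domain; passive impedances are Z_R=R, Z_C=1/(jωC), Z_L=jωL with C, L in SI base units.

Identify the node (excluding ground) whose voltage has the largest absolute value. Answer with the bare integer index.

Apply KCL at each of the 3 non-ground nodes and solve the resulting linear system.
Node n1: branches {R1, R2, R3, R5, R6, I1, I3} → V_1 = -0.5599-0.006289j
Node n2: branches {R1, R2, R4, L1, R8, I2, R10, R11} → V_2 = -0.2222-0.01157j
Node n3: branches {R3, R5, R6, R7, L1, R9, R11, R12, I3} → V_3 = -0.03336+0.0003762j

1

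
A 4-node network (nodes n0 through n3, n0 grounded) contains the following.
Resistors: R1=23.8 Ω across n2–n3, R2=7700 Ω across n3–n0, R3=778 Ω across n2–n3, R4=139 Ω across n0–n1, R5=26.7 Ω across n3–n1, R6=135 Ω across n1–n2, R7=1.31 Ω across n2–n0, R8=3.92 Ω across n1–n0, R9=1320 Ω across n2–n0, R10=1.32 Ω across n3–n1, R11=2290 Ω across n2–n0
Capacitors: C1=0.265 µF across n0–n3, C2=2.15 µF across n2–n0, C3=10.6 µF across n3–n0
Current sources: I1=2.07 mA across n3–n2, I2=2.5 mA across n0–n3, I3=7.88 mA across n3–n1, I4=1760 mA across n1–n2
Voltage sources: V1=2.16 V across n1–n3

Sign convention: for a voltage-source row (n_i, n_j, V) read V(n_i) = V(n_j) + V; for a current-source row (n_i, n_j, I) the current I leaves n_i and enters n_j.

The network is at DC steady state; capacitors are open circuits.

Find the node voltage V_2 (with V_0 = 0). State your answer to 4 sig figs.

1.733 V

MNA unknowns: 3 node voltages V₁..V_3 plus 1 source current (V1)
R1: Y=0.04202 on G[2,3]
R2: Y=0.0001299 on G[3,0]
R3: Y=0.001285 on G[2,3]
C1: Y=0.000 on G[0,3]
C2: Y=0.000 on G[2,0]
R4: Y=0.007194 on G[0,1]
I1: z[3]−=0.00207, z[2]+=0.00207
R5: Y=0.03745 on G[3,1]
I2: z[0]−=0.0025, z[3]+=0.0025
R6: Y=0.007407 on G[1,2]
R7: Y=0.7634 on G[2,0]
R8: Y=0.2551 on G[1,0]
I3: z[3]−=0.00788, z[1]+=0.00788
C3: Y=0.000 on G[3,0]
R9: Y=0.0007576 on G[2,0]
R10: Y=0.7576 on G[3,1]
R11: Y=0.0004367 on G[2,0]
I4: z[1]−=1.76, z[2]+=1.76
V1: row V1−V3=2.16, i_V1 at 1,3
solve → V1=-5.039, V2=1.733, V3=-7.199
aux → i_V1=-2.098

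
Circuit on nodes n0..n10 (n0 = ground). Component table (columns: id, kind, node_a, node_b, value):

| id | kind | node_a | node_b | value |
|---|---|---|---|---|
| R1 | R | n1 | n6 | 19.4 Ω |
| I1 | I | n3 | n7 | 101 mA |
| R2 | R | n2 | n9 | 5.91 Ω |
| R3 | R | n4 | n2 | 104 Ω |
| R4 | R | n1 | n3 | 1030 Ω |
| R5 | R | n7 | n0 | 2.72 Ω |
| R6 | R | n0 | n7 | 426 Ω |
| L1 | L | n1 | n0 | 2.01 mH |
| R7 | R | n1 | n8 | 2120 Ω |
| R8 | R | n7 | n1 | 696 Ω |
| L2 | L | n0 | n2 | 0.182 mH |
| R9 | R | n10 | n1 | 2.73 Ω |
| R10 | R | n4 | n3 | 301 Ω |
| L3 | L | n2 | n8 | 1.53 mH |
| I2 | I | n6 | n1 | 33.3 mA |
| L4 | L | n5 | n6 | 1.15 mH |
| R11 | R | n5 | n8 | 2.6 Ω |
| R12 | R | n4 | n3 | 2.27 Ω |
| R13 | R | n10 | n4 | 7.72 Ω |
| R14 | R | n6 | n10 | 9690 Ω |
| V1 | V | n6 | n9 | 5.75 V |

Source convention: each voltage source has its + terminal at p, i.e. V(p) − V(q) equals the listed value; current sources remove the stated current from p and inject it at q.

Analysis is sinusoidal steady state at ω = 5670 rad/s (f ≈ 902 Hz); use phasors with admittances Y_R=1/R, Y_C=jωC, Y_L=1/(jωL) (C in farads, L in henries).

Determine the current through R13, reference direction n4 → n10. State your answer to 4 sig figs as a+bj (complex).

MNA unknowns: 10 node voltages V₁..V_10 plus 1 source current (V1)
R1: Y=0.05155+0.000j on G[1,6]
I1: z[3]−=0.101, z[7]+=0.101
R2: Y=0.1692+0.000j on G[2,9]
R3: Y=0.009615+0.000j on G[4,2]
R4: Y=0.0009709+0.000j on G[1,3]
R5: Y=0.3676+0.000j on G[7,0]
R6: Y=0.002347+0.000j on G[0,7]
L1: Y=0.000-0.08774j on G[1,0]
R7: Y=0.0004717+0.000j on G[1,8]
R8: Y=0.001437+0.000j on G[7,1]
L2: Y=0.000-0.9690j on G[0,2]
R9: Y=0.3663+0.000j on G[10,1]
R10: Y=0.003322+0.000j on G[4,3]
L3: Y=0.000-0.1153j on G[2,8]
I2: z[6]−=0.0333, z[1]+=0.0333
L4: Y=0.000-0.1534j on G[5,6]
R11: Y=0.3846+0.000j on G[5,8]
R12: Y=0.4405+0.000j on G[4,3]
R13: Y=0.1295+0.000j on G[10,4]
R14: Y=0.0001032+0.000j on G[6,10]
V1: row V6−V9=5.75, i_V1 at 6,9
solve → V1=0.2836+1.331j, V2=-0.02371-0.2248j, V3=-0.9165+1.191j, V4=-0.6916+1.190j, V5=2.255+0.3093j, V6=3.716+1.154j, V7=0.2730+0.005149j, V8=1.918+0.8919j, V9=-2.034+1.154j, V10=0.02957+1.294j
aux → i_V1=-0.3401+0.2332j

-0.09341-0.01347j A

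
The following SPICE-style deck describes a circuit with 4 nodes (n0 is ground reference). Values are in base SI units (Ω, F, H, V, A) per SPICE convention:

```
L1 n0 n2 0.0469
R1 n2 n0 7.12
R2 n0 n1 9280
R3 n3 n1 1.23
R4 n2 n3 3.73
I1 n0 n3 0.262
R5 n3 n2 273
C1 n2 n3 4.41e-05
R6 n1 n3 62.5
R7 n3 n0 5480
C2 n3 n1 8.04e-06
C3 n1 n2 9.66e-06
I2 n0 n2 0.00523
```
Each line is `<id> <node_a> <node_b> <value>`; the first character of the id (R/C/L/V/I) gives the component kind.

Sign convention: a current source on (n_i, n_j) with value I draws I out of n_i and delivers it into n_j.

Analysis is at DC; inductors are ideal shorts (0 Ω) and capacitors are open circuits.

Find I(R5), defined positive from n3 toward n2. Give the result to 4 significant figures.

0.003528 A

Apply KCL at each of the 3 non-ground nodes and solve the resulting linear system.
Node n1: branches {R2, R3, R6, C2, C3} → V_1 = 0.9629
Node n2: branches {L1, R1, R4, R5, C1, C3, I2} → V_2 = 0.000
Node n3: branches {R3, R4, I1, R5, C1, R6, R7, C2} → V_3 = 0.9631
Source currents: i(L1)=-0.2670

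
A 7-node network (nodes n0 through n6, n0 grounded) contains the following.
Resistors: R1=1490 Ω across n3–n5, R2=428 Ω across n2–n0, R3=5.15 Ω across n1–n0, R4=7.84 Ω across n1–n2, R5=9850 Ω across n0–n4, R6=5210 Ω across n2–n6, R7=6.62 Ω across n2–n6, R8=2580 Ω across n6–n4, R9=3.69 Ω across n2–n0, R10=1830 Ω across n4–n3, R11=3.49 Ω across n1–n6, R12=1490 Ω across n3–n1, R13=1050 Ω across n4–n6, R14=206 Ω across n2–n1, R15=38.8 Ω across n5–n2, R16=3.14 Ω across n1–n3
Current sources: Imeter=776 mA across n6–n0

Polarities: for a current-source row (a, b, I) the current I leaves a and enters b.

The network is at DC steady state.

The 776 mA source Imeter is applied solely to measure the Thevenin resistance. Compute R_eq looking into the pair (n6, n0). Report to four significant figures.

Apply KCL at each of the 6 non-ground nodes and solve the resulting linear system.
Node n1: branches {R3, R4, R11, R12, R14, R16} → V_1 = -1.973
Node n2: branches {R2, R4, R6, R7, R9, R14, R15} → V_2 = -1.436
Node n3: branches {R1, R10, R12, R16} → V_3 = -1.974
Node n4: branches {R5, R8, R10, R13} → V_4 = -2.941
Node n5: branches {R1, R15} → V_5 = -1.450
Node n6: branches {R6, R7, R8, R11, R13, Imeter} → V_6 = -3.558

R_eq = 4.586 Ω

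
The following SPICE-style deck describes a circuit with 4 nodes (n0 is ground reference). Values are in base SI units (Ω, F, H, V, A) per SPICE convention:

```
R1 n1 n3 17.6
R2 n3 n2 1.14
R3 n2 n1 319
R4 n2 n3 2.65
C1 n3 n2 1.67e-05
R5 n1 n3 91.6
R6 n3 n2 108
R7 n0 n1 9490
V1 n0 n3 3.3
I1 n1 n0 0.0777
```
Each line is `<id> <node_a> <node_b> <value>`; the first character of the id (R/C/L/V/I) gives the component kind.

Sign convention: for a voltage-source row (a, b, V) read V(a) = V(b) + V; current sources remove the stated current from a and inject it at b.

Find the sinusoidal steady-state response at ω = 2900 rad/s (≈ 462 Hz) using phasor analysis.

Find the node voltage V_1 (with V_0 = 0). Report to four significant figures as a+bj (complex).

Element admittances at ω=2900 rad/s:
  Y(R1) = 0.05682+0.000j S between n1,n3
  Y(R2) = 0.8772+0.000j S between n3,n2
  Y(R3) = 0.003135+0.000j S between n2,n1
  Y(R4) = 0.3774+0.000j S between n2,n3
  Y(C1) = 0.000+0.04843j S between n3,n2
  Y(R5) = 0.01092+0.000j S between n1,n3
  Y(R6) = 0.009259+0.000j S between n3,n2
  Y(R7) = 0.0001054+0.000j S between n0,n1
  V1: constraint V(n0)−V(n3) = 3.3
  I1: injects 0.0777 A into n0 (from n1)
Assemble and solve the 4×4 MNA system:
  V(n1)=-4.390+4.547e-06j  V(n2)=-3.303+0.0001030j  V(n3)=-3.300+0.000j
  i(V1)=0.07724+0.000j

-4.390+4.547e-06j V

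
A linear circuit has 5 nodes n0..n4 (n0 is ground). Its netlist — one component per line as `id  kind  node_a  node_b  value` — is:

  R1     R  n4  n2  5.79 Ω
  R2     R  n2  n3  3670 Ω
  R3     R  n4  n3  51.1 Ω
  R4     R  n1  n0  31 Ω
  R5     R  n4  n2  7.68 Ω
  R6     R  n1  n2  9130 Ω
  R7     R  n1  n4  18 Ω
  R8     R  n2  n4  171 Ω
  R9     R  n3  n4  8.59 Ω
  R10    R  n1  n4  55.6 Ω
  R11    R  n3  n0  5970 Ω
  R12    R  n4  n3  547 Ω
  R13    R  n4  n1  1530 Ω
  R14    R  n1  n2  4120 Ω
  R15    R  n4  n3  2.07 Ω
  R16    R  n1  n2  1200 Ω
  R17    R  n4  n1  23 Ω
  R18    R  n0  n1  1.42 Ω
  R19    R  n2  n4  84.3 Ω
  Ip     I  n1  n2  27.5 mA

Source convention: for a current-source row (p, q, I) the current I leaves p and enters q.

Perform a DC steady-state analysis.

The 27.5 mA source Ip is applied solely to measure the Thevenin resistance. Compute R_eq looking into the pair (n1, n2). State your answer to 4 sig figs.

MNA unknowns: 4 node voltages V₁..V_4
R1: Y=0.1727 on G[4,2]
R2: Y=0.0002725 on G[2,3]
R3: Y=0.01957 on G[4,3]
R4: Y=0.03226 on G[1,0]
R5: Y=0.1302 on G[4,2]
R6: Y=0.0001095 on G[1,2]
R7: Y=0.05556 on G[1,4]
R8: Y=0.005848 on G[2,4]
R9: Y=0.1164 on G[3,4]
R10: Y=0.01799 on G[1,4]
R11: Y=0.0001675 on G[3,0]
R12: Y=0.001828 on G[4,3]
R13: Y=0.0006536 on G[4,1]
R14: Y=0.0002427 on G[1,2]
R15: Y=0.4831 on G[4,3]
R16: Y=0.0008333 on G[1,2]
R17: Y=0.04348 on G[4,1]
R18: Y=0.7042 on G[0,1]
R19: Y=0.01186 on G[2,4]
Ip: z[1]−=0.0275, z[2]+=0.0275
solve → V1=-5.234e-05, V2=0.3147, V3=0.2301, V4=0.2301

R_eq = 11.44 Ω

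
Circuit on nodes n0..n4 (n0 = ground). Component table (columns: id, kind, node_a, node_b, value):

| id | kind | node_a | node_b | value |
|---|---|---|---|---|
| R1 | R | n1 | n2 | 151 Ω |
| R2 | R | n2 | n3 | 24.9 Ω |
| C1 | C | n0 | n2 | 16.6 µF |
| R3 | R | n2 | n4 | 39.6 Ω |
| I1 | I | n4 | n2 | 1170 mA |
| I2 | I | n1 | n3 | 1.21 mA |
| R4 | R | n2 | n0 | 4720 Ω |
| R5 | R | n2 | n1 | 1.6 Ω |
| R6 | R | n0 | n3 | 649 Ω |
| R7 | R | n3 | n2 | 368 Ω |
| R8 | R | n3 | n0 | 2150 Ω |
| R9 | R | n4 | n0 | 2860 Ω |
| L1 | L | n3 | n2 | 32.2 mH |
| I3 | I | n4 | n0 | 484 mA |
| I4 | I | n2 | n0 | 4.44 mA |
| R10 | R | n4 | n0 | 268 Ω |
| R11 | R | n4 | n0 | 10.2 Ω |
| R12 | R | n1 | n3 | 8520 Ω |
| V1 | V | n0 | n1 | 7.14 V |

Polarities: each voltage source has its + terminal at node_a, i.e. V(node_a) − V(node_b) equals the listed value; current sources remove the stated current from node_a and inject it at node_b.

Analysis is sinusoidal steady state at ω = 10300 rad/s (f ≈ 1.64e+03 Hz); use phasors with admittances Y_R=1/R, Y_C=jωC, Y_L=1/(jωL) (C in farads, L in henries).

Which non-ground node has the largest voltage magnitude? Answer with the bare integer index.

Apply KCL at each of the 4 non-ground nodes and solve the resulting linear system.
Node n1: branches {R1, I2, R5, R12, V1} → V_1 = -7.140+0.000j
Node n2: branches {R1, R2, C1, R3, I1, R4, R5, R7, L1, I4} → V_2 = -5.254+1.373j
Node n3: branches {R2, I2, R6, R7, R8, L1, R12} → V_3 = -4.995+1.326j
Node n4: branches {R3, I1, R9, I3, R10, R11} → V_4 = -14.03+0.2723j
Source currents: i(V1)=-1.190-0.8677j

4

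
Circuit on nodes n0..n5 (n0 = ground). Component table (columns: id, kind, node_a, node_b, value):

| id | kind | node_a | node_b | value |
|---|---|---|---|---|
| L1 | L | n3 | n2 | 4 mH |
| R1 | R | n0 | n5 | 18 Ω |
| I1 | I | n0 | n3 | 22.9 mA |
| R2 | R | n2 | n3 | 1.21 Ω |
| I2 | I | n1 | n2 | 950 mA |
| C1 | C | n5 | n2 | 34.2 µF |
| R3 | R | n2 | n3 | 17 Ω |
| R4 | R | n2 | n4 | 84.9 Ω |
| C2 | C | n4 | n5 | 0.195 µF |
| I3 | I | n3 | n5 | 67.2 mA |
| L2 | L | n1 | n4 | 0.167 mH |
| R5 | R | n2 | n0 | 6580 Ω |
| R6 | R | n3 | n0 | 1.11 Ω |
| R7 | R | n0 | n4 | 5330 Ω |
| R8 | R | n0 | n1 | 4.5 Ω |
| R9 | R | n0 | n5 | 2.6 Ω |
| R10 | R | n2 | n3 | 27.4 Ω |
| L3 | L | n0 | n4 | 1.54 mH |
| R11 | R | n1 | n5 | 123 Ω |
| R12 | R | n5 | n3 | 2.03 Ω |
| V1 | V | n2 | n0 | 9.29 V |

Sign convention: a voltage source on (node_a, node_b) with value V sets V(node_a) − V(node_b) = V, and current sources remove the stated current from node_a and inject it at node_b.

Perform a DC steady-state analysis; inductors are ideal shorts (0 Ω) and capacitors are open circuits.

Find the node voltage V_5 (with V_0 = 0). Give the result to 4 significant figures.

Element admittances at DC:
  L1: short n3↔n2 (DC inductor)
  Y(R1) = 0.05556 S between n0,n5
  I1: injects 0.0229 A into n3 (from n0)
  Y(R2) = 0.8264 S between n2,n3
  I2: injects 0.95 A into n2 (from n1)
  Y(C1) = 0.000 S between n5,n2
  Y(R3) = 0.05882 S between n2,n3
  Y(R4) = 0.01178 S between n2,n4
  Y(C2) = 0.000 S between n4,n5
  I3: injects 0.0672 A into n5 (from n3)
  L2: short n1↔n4 (DC inductor)
  Y(R5) = 0.0001520 S between n2,n0
  Y(R6) = 0.9009 S between n3,n0
  Y(R7) = 0.0001876 S between n0,n4
  Y(R8) = 0.2222 S between n0,n1
  Y(R9) = 0.3846 S between n0,n5
  Y(R10) = 0.03650 S between n2,n3
  L3: short n0↔n4 (DC inductor)
  Y(R11) = 0.008130 S between n1,n5
  Y(R12) = 0.4926 S between n5,n3
  V1: constraint V(n2)−V(n0) = 9.29
Assemble and solve the 9×9 MNA system:
  V(n1)=0.000  V(n2)=9.290  V(n3)=9.290  V(n4)=0.000  V(n5)=4.935
  i(L1)=-10.56  i(L2)=-0.9099  i(L3)=0.8005  i(V1)=-9.720

4.935 V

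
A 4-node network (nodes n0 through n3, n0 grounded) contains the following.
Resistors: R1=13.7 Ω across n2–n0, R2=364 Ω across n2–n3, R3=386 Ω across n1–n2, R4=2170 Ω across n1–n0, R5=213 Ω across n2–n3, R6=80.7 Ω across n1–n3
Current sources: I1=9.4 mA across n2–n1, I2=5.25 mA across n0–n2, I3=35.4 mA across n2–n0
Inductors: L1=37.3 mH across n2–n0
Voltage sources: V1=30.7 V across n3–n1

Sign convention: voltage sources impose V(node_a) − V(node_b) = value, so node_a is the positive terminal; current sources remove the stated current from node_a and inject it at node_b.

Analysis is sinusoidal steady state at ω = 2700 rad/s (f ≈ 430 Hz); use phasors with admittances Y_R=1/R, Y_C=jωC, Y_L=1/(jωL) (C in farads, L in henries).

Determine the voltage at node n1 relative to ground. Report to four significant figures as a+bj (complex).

Element admittances at ω=2700 rad/s:
  Y(R1) = 0.07299+0.000j S between n2,n0
  I1: injects 0.0094 A into n1 (from n2)
  Y(R2) = 0.002747+0.000j S between n2,n3
  Y(R3) = 0.002591+0.000j S between n1,n2
  I2: injects 0.00525 A into n2 (from n0)
  Y(L1) = 0.000-0.009930j S between n2,n0
  I3: injects 0.0354 A into n0 (from n2)
  Y(R4) = 0.0004608+0.000j S between n1,n0
  Y(R5) = 0.004695+0.000j S between n2,n3
  Y(R6) = 0.01239+0.000j S between n1,n3
  V1: constraint V(n3)−V(n1) = 30.7
Assemble and solve the 4×4 MNA system:
  V(n1)=-21.14-0.03549j  V(n2)=-0.2745-0.03712j  V(n3)=9.561-0.03549j
  i(V1)=-0.4536-1.213e-05j

-21.14-0.03549j V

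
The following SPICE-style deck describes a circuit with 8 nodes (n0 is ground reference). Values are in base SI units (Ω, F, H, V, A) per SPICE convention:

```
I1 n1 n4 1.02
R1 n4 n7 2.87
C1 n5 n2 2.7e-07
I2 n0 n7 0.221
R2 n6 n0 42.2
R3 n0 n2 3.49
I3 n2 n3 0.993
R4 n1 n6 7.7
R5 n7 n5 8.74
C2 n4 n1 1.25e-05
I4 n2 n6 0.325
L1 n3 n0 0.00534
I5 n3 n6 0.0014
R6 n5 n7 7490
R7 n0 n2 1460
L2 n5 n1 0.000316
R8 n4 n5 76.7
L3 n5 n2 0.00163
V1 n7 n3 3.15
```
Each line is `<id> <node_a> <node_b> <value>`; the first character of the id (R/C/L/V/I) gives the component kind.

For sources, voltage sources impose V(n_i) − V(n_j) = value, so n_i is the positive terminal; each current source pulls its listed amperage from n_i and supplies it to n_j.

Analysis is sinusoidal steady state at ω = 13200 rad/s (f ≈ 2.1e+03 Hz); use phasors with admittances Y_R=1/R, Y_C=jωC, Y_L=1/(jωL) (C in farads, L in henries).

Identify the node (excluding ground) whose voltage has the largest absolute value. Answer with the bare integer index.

Element admittances at ω=13200 rad/s:
  I1: injects 1.02 A into n4 (from n1)
  Y(R1) = 0.3484+0.000j S between n4,n7
  Y(C1) = 0.000+0.003564j S between n5,n2
  I2: injects 0.221 A into n7 (from n0)
  Y(R2) = 0.02370+0.000j S between n6,n0
  Y(R3) = 0.2865+0.000j S between n0,n2
  I3: injects 0.993 A into n3 (from n2)
  Y(R4) = 0.1299+0.000j S between n1,n6
  Y(R5) = 0.1144+0.000j S between n7,n5
  Y(C2) = 0.000+0.1650j S between n4,n1
  I4: injects 0.325 A into n6 (from n2)
  Y(L1) = 0.000-0.01419j S between n3,n0
  I5: injects 0.0014 A into n6 (from n3)
  Y(R6) = 0.0001335+0.000j S between n5,n7
  Y(R7) = 0.0006849+0.000j S between n0,n2
  Y(L2) = 0.000-0.2397j S between n5,n1
  Y(R8) = 0.01304+0.000j S between n4,n5
  Y(L3) = 0.000-0.04648j S between n5,n2
  V1: constraint V(n7)−V(n3) = 3.15
Assemble and solve the 8×8 MNA system:
  V(n1)=7.125+25.73j  V(n2)=-0.8529-1.324j  V(n3)=9.540+19.23j  V(n4)=11.53+17.38j  V(n5)=8.008+23.68j  V(n6)=8.151+21.76j  V(n7)=12.69+19.23j
  i(V1)=-0.7188-0.1353j

1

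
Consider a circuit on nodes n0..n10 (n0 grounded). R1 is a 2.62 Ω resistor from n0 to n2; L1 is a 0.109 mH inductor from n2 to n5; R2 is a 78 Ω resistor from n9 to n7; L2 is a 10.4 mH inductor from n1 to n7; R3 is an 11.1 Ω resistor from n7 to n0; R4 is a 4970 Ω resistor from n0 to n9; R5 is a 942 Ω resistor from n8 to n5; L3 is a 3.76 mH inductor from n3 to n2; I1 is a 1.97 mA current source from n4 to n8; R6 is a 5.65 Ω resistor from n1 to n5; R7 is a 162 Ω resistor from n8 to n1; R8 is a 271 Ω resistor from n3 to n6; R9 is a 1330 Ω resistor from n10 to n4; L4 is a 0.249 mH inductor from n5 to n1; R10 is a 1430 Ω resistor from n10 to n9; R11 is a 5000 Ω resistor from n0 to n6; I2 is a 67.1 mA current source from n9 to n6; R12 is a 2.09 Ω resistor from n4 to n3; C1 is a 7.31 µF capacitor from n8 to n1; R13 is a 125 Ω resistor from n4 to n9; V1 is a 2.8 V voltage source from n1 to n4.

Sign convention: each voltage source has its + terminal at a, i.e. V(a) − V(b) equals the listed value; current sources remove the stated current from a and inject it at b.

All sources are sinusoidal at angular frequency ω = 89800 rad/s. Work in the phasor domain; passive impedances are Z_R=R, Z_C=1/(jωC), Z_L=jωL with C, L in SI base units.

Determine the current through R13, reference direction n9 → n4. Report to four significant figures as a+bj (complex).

-0.01626-0.002163j A

MNA unknowns: 10 node voltages V₁..V_10 plus 1 source current (V1)
R1: Y=0.3817+0.000j on G[0,2]
L1: Y=0.000-0.1022j on G[2,5]
R2: Y=0.01282+0.000j on G[9,7]
L2: Y=0.000-0.001071j on G[1,7]
R3: Y=0.09009+0.000j on G[7,0]
R4: Y=0.0002012+0.000j on G[0,9]
R5: Y=0.001062+0.000j on G[8,5]
L3: Y=0.000-0.002962j on G[3,2]
I1: z[4]−=0.00197, z[8]+=0.00197
R6: Y=0.1770+0.000j on G[1,5]
R7: Y=0.006173+0.000j on G[8,1]
R8: Y=0.003690+0.000j on G[3,6]
R9: Y=0.0007519+0.000j on G[10,4]
L4: Y=0.000-0.04472j on G[5,1]
R10: Y=0.0006993+0.000j on G[10,9]
R11: Y=0.0002000+0.000j on G[0,6]
I2: z[9]−=0.0671, z[6]+=0.0671
R12: Y=0.4785+0.000j on G[4,3]
C1: Y=0.000+0.6564j on G[8,1]
R13: Y=0.008000+0.000j on G[4,9]
V1: row V1−V4=2.8, i_V1 at 1,4
solve → V1=0.4525+0.4566j, V2=0.1221-0.003355j, V3=-2.216+0.4419j, V4=-2.348+0.4566j, V5=0.2024+0.4398j, V6=15.15+0.4192j, V7=-0.5411+0.01287j, V8=0.4525+0.4540j, V9=-4.380+0.1863j, V10=-3.327+0.3263j
aux → i_V1=-0.04378+0.009270j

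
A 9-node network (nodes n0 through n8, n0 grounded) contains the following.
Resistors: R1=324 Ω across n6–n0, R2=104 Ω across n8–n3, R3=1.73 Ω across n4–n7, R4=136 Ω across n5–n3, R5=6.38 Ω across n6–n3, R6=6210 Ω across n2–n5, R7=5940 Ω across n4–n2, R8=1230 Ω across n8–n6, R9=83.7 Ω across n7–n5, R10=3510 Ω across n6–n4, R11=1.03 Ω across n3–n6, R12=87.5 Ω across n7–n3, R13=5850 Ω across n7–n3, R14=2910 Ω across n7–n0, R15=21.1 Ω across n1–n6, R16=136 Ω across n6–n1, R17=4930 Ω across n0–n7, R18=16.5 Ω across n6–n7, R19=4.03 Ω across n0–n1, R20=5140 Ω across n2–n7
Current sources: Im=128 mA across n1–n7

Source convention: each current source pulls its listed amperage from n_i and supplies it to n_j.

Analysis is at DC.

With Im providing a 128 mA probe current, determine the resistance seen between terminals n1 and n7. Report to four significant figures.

R_eq = 29.83 Ω

Element admittances at DC:
  Y(R1) = 0.003086 S between n6,n0
  Y(R2) = 0.009615 S between n8,n3
  Y(R3) = 0.5780 S between n4,n7
  Y(R4) = 0.007353 S between n5,n3
  Y(R5) = 0.1567 S between n6,n3
  Y(R6) = 0.0001610 S between n2,n5
  Y(R7) = 0.0001684 S between n4,n2
  Y(R8) = 0.0008130 S between n8,n6
  Y(R9) = 0.01195 S between n7,n5
  Y(R10) = 0.0002849 S between n6,n4
  Y(R11) = 0.9709 S between n3,n6
  Y(R12) = 0.01143 S between n7,n3
  Y(R13) = 0.0001709 S between n7,n3
  Y(R14) = 0.0003436 S between n7,n0
  Y(R15) = 0.04739 S between n1,n6
  Y(R16) = 0.007353 S between n6,n1
  Y(R17) = 0.0002028 S between n0,n7
  Y(R18) = 0.06061 S between n6,n7
  Y(R19) = 0.2481 S between n0,n1
  Y(R20) = 0.0001946 S between n2,n7
  Im: injects 0.128 A into n7 (from n1)
Assemble and solve the 8×8 MNA system:
  V(n1)=-0.03501  V(n2)=3.595  V(n3)=2.168  V(n4)=3.783  V(n5)=3.171  V(n6)=2.144  V(n7)=3.784  V(n8)=2.166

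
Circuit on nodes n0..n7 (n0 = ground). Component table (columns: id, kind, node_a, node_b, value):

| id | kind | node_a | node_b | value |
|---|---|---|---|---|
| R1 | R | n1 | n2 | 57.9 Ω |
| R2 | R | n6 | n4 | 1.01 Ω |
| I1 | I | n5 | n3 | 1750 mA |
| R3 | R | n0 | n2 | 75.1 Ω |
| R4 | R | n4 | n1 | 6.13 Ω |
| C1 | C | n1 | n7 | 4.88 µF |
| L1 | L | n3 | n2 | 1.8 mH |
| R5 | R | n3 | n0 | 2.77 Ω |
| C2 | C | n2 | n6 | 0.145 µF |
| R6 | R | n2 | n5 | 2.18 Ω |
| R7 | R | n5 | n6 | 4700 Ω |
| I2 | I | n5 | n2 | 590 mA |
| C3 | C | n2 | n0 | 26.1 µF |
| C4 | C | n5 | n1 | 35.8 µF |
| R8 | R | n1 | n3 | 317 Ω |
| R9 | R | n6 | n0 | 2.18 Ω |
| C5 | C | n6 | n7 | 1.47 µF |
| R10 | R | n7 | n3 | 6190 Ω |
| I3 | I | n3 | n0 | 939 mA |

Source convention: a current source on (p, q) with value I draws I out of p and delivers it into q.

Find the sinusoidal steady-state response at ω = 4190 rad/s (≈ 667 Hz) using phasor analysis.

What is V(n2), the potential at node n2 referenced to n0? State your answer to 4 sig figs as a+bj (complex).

-10.70+2.161j V

Apply KCL at each of the 7 non-ground nodes and solve the resulting linear system.
Node n1: branches {R1, R4, C1, C4, R8} → V_1 = -9.800-3.712j
Node n2: branches {R1, R3, L1, C2, R6, I2, C3} → V_2 = -10.70+2.161j
Node n3: branches {I1, L1, R5, R8, R10, I3} → V_3 = 1.341+4.349j
Node n4: branches {R2, R4} → V_4 = -3.341-1.327j
Node n5: branches {I1, R6, R7, I2, C4} → V_5 = -13.48+3.363j
Node n6: branches {R2, C2, R7, R9, C5} → V_6 = -2.277-0.9343j
Node n7: branches {C1, C5, R10} → V_7 = -8.013-3.126j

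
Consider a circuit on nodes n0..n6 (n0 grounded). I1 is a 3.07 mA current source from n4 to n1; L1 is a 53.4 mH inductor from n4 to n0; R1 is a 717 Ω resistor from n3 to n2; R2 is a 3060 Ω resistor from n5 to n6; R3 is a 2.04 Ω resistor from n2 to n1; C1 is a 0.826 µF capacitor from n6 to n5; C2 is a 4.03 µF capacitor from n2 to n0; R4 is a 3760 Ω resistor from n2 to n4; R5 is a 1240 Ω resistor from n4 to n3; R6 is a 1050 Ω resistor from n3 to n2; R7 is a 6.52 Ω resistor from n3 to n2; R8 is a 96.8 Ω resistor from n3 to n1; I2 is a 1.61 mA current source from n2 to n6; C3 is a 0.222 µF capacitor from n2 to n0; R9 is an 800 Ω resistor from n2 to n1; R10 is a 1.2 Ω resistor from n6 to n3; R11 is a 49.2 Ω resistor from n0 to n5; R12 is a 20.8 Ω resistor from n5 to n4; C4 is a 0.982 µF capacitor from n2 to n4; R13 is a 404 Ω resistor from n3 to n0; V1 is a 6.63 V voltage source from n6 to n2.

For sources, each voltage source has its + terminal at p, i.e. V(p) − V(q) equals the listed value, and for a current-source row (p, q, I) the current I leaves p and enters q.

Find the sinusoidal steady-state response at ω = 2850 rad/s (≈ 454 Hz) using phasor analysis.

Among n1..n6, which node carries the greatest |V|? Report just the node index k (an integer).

6

Element admittances at ω=2850 rad/s:
  I1: injects 0.00307 A into n1 (from n4)
  Y(L1) = 0.000-0.006571j S between n4,n0
  Y(R1) = 0.001395+0.000j S between n3,n2
  Y(R2) = 0.0003268+0.000j S between n5,n6
  Y(R3) = 0.4902+0.000j S between n2,n1
  Y(C1) = 0.000+0.002354j S between n6,n5
  Y(C2) = 0.000+0.01149j S between n2,n0
  Y(R4) = 0.0002660+0.000j S between n2,n4
  Y(R5) = 0.0008065+0.000j S between n4,n3
  Y(R6) = 0.0009524+0.000j S between n3,n2
  Y(R7) = 0.1534+0.000j S between n3,n2
  Y(R8) = 0.01033+0.000j S between n3,n1
  I2: injects 0.00161 A into n6 (from n2)
  Y(C3) = 0.000+0.0006327j S between n2,n0
  Y(R9) = 0.001250+0.000j S between n2,n1
  Y(R10) = 0.8333+0.000j S between n6,n3
  Y(R11) = 0.02033+0.000j S between n0,n5
  Y(R12) = 0.04808+0.000j S between n5,n4
  Y(C4) = 0.000+0.002799j S between n2,n4
  Y(R13) = 0.002475+0.000j S between n3,n0
  V1: constraint V(n6)−V(n2) = 6.63
Assemble and solve the 7×7 MNA system:
  V(n1)=-1.002+0.8947j  V(n2)=-1.122+0.8947j  V(n3)=4.393+0.8922j  V(n4)=-0.2138+0.4196j  V(n5)=-0.1372+0.4911j  V(n6)=5.508+0.8947j
  i(V1)=-0.9284-0.01558j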